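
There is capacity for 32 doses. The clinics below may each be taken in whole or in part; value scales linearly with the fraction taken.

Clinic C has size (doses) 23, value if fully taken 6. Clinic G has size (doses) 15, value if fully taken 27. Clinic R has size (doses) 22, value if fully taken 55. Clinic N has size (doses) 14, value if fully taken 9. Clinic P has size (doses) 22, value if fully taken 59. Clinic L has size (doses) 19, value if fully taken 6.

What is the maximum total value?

Sort by value density: Clinic P 59/22≈2.68, Clinic R 55/22≈2.5, Clinic G 27/15≈1.8, Clinic N 9/14≈0.643, Clinic L 6/19≈0.316, Clinic C 6/23≈0.261.
Take all of Clinic P (22 doses, value 59) ; 10 doses left.
10 doses left: a 10/22 share of Clinic R gives 55×10/22 = 25.
Total value = 84.

84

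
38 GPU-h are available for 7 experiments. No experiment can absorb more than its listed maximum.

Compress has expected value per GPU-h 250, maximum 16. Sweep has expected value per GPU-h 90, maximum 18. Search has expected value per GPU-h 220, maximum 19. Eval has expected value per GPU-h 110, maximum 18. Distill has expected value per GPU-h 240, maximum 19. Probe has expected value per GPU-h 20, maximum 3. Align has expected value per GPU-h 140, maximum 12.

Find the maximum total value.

9220

Rank by expected value per GPU-h: Compress 250 > Distill 240 > Search 220 > Align 140 > Eval 110 > Sweep 90 > Probe 20.
Compress takes 16 to reach its cap of 16 ; 22 left.
Give Distill 19 to hit its cap of 19 ; 3 left.
Search: +3 (room for 19) → 3. Pool exhausted.
Total = 250×16 + 220×3 + 240×19 = 9220.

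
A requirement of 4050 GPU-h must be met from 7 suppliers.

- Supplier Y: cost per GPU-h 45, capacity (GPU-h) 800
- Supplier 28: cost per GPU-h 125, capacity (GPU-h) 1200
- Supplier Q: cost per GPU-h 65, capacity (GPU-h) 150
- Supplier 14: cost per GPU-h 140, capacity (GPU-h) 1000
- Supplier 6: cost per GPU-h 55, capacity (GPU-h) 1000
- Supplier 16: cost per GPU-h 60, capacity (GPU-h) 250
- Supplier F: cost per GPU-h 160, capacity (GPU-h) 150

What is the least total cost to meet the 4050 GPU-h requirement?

356750

Fill from the cheapest supplier first.
Supplier Y at 45: take all 800 GPU-h ; 3250 still needed.
Supplier 6 at 55: take all 1000 GPU-h ; 2250 still needed.
Supplier 16 at 60: take all 250 GPU-h ; 2000 still needed.
Supplier Q at 65: take all 150 GPU-h ; 1850 still needed.
Take 1200 from Supplier 28 at 125 ; need 650 more.
Supplier 14 (140): take the remaining 650 ; done.
Supplier F: unused.
Cost = 800×45 + 1000×55 + 250×60 + 150×65 + 1200×125 + 650×140 = 356750.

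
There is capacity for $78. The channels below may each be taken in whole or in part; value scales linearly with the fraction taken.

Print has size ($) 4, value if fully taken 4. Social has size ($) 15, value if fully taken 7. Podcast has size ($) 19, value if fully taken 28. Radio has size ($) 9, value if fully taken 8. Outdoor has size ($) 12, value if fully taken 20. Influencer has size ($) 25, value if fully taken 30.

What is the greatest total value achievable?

Sort by value density: Outdoor 20/12≈1.67, Podcast 28/19≈1.47, Influencer 30/25≈1.2, Print 4/4≈1, Radio 8/9≈0.889, Social 7/15≈0.467.
Outdoor: take in full, 12 $ for value 20 — 66 left.
Podcast: take in full, 19 $ for value 28 — 47 left.
All 25 $ of Influencer fit (value 30) — 22 remain.
Take all of Print (4 $, value 4) — 18 $ left.
All 9 $ of Radio fit (value 8) — 9 remain.
Only 9 $ remain; take 9/15 of Social for value 7×9/15 = 4.2.
Total value = 94.2.

94.2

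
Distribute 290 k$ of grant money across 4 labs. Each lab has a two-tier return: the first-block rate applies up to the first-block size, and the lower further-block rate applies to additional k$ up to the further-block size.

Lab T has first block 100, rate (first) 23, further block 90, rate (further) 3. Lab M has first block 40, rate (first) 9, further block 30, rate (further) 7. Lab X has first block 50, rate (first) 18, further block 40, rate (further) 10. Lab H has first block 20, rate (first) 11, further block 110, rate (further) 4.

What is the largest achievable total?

4430

Order all 8 blocks by rate: Lab T/first 23 > Lab X/first 18 > Lab H/first 11 > Lab X/second 10 > Lab M/first 9 > Lab M/second 7 > Lab H/second 4 > Lab T/second 3.
Lab T/first (23): +100 → 190 left.
Lab X/first (18): +50 → 140 left.
Lab H first at 11: fill all 20 → 120 left.
Fill Lab X second block (40 at 10) → 80 left.
Fill Lab M first block (40 at 9) → 40 left.
Lab M/second (7): +30 → 10 left.
10 remain; put them into Lab H second at 4.
Total = 23×100 + 18×50 + 11×20 + 10×40 + 9×40 + 7×30 + 4×10 = 4430.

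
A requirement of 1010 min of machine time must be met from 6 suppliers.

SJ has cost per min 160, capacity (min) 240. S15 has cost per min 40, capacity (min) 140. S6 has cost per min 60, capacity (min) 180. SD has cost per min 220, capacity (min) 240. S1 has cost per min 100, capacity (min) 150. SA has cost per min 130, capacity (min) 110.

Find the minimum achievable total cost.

Fill from the cheapest supplier first.
Take 140 from S15 at 40 → need 870 more.
Take 180 from S6 at 60 → need 690 more.
Take 150 from S1 at 100 → need 540 more.
SA at 130: take all 110 min → 430 still needed.
SJ at 160: take all 240 min → 190 still needed.
SD at 220: take 190 of its 240 → requirement met.
Cost = 140×40 + 180×60 + 150×100 + 110×130 + 240×160 + 190×220 = 125900.

125900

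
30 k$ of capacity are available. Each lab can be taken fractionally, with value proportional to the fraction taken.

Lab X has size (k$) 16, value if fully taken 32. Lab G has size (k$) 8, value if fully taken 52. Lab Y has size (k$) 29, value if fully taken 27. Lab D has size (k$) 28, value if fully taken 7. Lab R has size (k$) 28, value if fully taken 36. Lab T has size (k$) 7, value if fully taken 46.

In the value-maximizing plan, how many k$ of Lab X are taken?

15

Best value per unit of size first: Lab T 46/7≈6.57, Lab G 52/8≈6.5, Lab X 32/16≈2, Lab R 36/28≈1.29, Lab Y 27/29≈0.931, Lab D 7/28≈0.25.
Lab T: take in full, 7 k$ for value 46 — 23 left.
Take all of Lab G (8 k$, value 52) — 15 k$ left.
Fill the last 15 k$ with part of Lab X: 15/16 of it earns 30.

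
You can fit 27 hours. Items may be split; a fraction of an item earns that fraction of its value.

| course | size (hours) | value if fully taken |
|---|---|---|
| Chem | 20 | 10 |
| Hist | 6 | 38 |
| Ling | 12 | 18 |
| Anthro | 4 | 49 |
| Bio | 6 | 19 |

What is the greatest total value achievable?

Best value per unit of size first: Anthro 49/4≈12.2, Hist 38/6≈6.33, Bio 19/6≈3.17, Ling 18/12≈1.5, Chem 10/20≈0.5.
All 4 hours of Anthro fit (value 49) — 23 remain.
All 6 hours of Hist fit (value 38) — 17 remain.
All 6 hours of Bio fit (value 19) — 11 remain.
Only 11 hours remain; take 11/12 of Ling for value 18×11/12 = 16.5.
Total value = 122.5.

122.5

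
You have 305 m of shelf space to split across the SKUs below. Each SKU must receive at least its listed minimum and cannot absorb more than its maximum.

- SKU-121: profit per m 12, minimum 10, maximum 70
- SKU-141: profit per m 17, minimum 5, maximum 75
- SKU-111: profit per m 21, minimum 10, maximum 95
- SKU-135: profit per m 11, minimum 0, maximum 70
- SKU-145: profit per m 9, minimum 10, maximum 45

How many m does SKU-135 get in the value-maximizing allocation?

55

Meeting every minimum uses 10+5+10+0+10 = 35 m, leaving 270.
Rank by profit per m: SKU-111 21 > SKU-141 17 > SKU-121 12 > SKU-135 11 > SKU-145 9.
Give SKU-111 85 more to hit its cap of 95 ; 185 left.
SKU-141 takes 70 more to reach its cap of 75 ; 115 left.
SKU-121: +60 to 70 (cap) ; 55 left.
Only 55 left; SKU-135 takes them to reach 55.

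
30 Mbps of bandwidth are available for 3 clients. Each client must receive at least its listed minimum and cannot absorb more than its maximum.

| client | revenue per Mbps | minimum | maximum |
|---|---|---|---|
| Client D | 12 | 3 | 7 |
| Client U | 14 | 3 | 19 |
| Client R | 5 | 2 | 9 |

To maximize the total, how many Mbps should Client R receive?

Meeting every minimum uses 3+3+2 = 8 Mbps, leaving 22.
Rank by revenue per Mbps: Client U 14 > Client D 12 > Client R 5.
Give Client U 16 more to hit its cap of 19 ; 6 left.
Client D takes 4 more to reach its cap of 7 ; 2 left.
Client R: +2 (room for 7) → 4. Pool exhausted.

4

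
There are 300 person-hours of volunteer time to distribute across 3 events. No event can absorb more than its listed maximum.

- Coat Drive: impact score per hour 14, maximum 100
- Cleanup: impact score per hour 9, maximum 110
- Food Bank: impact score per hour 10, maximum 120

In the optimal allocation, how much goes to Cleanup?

80

Rank by impact score per hour: Coat Drive 14 > Food Bank 10 > Cleanup 9.
Coat Drive takes 100 to reach its cap of 100 → 200 left.
Food Bank: +120 to 120 (cap) → 80 left.
Only 80 left; Cleanup takes them to reach 80.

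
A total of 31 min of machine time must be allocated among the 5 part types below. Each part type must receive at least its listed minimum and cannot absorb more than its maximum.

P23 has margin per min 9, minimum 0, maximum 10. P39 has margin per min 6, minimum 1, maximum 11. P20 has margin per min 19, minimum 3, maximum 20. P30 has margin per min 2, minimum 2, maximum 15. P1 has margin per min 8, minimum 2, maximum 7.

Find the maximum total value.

Meeting every minimum uses 0+1+3+2+2 = 8 min, leaving 23.
Rank by margin per min: P20 19 > P23 9 > P1 8 > P39 6 > P30 2.
Give P20 17 more to hit its cap of 20 — 6 left.
P23: +6 (room for 10) → 6. Pool exhausted.
Total = 9×6 + 6×1 + 19×20 + 2×2 + 8×2 = 460.

460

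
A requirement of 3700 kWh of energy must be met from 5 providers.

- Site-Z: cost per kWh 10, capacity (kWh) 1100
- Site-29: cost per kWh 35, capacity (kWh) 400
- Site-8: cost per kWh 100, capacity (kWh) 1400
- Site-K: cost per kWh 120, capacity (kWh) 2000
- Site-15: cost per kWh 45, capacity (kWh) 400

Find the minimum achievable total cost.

231000

Fill from the cheapest provider first.
Take 1100 from Site-Z at 10 → need 2600 more.
Take 400 from Site-29 at 35 → need 2200 more.
Take 400 from Site-15 at 45 → need 1800 more.
Take 1400 from Site-8 at 100 → need 400 more.
Site-K at 120: take 400 of its 2000 → requirement met.
Cost = 1100×10 + 400×35 + 400×45 + 1400×100 + 400×120 = 231000.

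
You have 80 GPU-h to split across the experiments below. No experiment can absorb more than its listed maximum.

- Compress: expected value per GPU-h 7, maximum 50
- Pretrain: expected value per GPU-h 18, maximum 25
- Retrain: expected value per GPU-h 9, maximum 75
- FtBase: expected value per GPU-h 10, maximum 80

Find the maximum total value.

Rank by expected value per GPU-h: Pretrain 18 > FtBase 10 > Retrain 9 > Compress 7.
Pretrain: +25 to 25 (cap) ; 55 left.
FtBase: +55 (room for 80) → 55. Pool exhausted.
Total = 18×25 + 10×55 = 1000.

1000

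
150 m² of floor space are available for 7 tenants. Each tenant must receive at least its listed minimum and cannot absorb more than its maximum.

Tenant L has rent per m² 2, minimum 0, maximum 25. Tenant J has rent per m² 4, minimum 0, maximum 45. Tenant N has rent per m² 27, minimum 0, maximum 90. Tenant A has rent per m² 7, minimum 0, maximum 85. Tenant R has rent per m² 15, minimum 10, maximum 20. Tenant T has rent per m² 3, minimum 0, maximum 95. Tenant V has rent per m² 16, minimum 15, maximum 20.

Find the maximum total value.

Meeting every minimum uses 0+0+0+0+10+0+15 = 25 m², leaving 125.
Rank by rent per m²: Tenant N 27 > Tenant V 16 > Tenant R 15 > Tenant A 7 > Tenant J 4 > Tenant T 3 > Tenant L 2.
Give Tenant N 90 more to hit its cap of 90 — 35 left.
Give Tenant V 5 more to hit its cap of 20 — 30 left.
Tenant R takes 10 more to reach its cap of 20 — 20 left.
Only 20 left; Tenant A takes them to reach 20.
Total = 27×90 + 7×20 + 15×20 + 16×20 = 3190.

3190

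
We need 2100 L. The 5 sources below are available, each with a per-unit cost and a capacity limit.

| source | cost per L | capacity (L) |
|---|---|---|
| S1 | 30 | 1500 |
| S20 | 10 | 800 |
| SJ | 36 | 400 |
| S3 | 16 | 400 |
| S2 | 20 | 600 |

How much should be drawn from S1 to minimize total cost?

300

Cheapest first:
S20 at 10: take all 800 L — 1300 still needed.
Take 400 from S3 at 16 — need 900 more.
S2 at 20: take all 600 L — 300 still needed.
Take 300 from S1 at 30 to finish.
SJ: unused.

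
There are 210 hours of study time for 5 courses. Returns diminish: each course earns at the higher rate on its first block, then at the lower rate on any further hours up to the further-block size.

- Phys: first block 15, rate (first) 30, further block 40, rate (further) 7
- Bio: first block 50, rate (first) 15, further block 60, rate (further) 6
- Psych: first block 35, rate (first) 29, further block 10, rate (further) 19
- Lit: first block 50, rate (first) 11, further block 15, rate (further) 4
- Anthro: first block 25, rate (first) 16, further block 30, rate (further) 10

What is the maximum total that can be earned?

3605

Rank every tier by rate: Phys/T1 30 > Psych/T1 29 > Psych/T2 19 > Anthro/T1 16 > Bio/T1 15 > Lit/T1 11 > Anthro/T2 10 > Phys/T2 7 > Bio/T2 6 > Lit/T2 4.
Fill Phys T1 block (15 at 30) → 195 left.
Psych T1 at 29: fill all 35 → 160 left.
Psych T2 at 19: fill all 10 → 150 left.
Anthro T1 at 16: fill all 25 → 125 left.
Fill Bio T1 block (50 at 15) → 75 left.
Fill Lit T1 block (50 at 11) → 25 left.
Anthro/T2: +25 of 30 at 10; pool empty.
Total = 30×15 + 29×35 + 19×10 + 16×25 + 15×50 + 11×50 + 10×25 = 3605.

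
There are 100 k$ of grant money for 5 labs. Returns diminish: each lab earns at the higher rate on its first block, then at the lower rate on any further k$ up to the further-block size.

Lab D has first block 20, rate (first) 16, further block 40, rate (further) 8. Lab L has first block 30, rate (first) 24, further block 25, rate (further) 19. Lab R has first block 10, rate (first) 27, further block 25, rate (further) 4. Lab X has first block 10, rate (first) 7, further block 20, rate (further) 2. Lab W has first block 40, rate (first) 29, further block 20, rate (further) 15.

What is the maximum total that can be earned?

2530

Treat each block as its own option and order by rate: Lab W/T1 29 > Lab R/T1 27 > Lab L/T1 24 > Lab L/T2 19 > Lab D/T1 16 > Lab W/T2 15 > Lab D/T2 8 > Lab X/T1 7 > Lab R/T2 4 > Lab X/T2 2.
Lab W/T1 (29): +40 — 60 left.
Lab R/T1 (27): +10 — 50 left.
Fill Lab L T1 block (30 at 24) — 20 left.
Lab L/T2: +20 of 25 at 19; pool empty.
Total = 29×40 + 27×10 + 24×30 + 19×20 = 2530.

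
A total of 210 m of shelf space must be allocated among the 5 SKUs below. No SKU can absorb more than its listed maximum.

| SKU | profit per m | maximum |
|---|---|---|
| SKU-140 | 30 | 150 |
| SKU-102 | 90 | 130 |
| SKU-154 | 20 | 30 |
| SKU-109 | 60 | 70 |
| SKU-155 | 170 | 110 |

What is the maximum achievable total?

27700

Rank by profit per m: SKU-155 170 > SKU-102 90 > SKU-109 60 > SKU-140 30 > SKU-154 20.
Give SKU-155 110 to hit its cap of 110 ; 100 left.
Only 100 left; SKU-102 takes them to reach 100.
Total = 90×100 + 170×110 = 27700.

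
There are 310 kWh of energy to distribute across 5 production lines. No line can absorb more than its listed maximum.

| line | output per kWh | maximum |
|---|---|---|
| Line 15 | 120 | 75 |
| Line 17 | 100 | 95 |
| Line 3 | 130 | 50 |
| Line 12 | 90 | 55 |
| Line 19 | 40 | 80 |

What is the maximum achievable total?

31350

Order the production lines by output per kWh: Line 3 130 > Line 15 120 > Line 17 100 > Line 12 90 > Line 19 40.
Line 3: +50 to 50 (cap) → 260 left.
Give Line 15 75 to hit its cap of 75 → 185 left.
Line 17 takes 95 to reach its cap of 95 → 90 left.
Line 12 takes 55 to reach its cap of 55 → 35 left.
Only 35 left; Line 19 takes them to reach 35.
Total = 120×75 + 100×95 + 130×50 + 90×55 + 40×35 = 31350.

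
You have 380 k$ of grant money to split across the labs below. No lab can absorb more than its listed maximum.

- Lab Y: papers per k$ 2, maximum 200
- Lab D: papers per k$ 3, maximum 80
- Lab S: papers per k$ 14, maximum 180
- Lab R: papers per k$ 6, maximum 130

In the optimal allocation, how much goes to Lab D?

Highest papers per k$ first: Lab S 14 > Lab R 6 > Lab D 3 > Lab Y 2.
Lab S takes 180 to reach its cap of 180 ; 200 left.
Give Lab R 130 to hit its cap of 130 ; 70 left.
Lab D: +70 (room for 80) → 70. Pool exhausted.

70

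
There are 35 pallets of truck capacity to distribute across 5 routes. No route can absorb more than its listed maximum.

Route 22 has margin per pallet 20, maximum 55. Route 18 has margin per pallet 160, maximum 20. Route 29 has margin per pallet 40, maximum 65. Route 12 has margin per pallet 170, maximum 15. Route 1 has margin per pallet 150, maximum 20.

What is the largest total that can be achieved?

Order the routes by margin per pallet: Route 12 170 > Route 18 160 > Route 1 150 > Route 29 40 > Route 22 20.
Route 12: +15 to 15 (cap) → 20 left.
Route 18 takes 20 to reach its cap of 20 → 0 left.
Total = 160×20 + 170×15 = 5750.

5750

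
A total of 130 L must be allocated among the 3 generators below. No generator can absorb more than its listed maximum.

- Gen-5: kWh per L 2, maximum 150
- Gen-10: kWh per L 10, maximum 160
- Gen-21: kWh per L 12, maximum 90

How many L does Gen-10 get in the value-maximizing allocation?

40

Highest kWh per L first: Gen-21 12 > Gen-10 10 > Gen-5 2.
Gen-21: +90 to 90 (cap) ; 40 left.
Gen-10: +40 (room for 160) → 40. Pool exhausted.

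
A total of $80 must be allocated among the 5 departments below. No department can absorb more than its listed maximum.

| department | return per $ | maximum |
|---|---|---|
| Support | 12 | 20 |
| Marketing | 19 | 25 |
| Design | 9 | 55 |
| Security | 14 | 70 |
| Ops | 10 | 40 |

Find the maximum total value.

Highest return per $ first: Marketing 19 > Security 14 > Support 12 > Ops 10 > Design 9.
Give Marketing 25 to hit its cap of 25 ; 55 left.
Security: +55 (room for 70) → 55. Pool exhausted.
Total = 19×25 + 14×55 = 1245.

1245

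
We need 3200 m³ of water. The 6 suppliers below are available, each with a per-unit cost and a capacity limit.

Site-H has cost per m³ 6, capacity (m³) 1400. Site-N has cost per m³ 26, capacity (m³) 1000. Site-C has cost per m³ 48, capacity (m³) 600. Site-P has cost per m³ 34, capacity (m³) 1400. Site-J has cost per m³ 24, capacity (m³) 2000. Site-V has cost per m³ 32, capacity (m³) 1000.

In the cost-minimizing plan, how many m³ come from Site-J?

1800

Use suppliers in increasing cost order.
Take 1400 from Site-H at 6 ; need 1800 more.
Site-J (24): take the remaining 1800 ; done.
Site-N, Site-V, Site-P, Site-C: unused.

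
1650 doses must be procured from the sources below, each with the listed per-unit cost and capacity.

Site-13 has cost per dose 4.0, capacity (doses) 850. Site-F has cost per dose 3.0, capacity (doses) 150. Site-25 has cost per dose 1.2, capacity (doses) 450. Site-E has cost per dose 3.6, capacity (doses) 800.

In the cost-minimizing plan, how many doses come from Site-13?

250

Fill from the cheapest source first.
Take 450 from Site-25 at 1.2 — need 1200 more.
Site-F (3.0): use full 150 — 1050 doses to go.
Take 800 from Site-E at 3.6 — need 250 more.
Site-13 (4.0): take the remaining 250 — done.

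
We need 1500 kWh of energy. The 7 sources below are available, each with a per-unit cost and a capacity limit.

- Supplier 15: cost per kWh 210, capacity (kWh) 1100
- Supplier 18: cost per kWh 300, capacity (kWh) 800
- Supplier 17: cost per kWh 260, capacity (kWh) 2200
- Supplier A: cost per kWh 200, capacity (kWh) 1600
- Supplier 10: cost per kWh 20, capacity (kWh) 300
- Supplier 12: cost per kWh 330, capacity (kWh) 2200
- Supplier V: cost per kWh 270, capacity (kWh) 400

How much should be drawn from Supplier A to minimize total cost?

1200

Fill from the cheapest source first.
Supplier 10 (20): use full 300 → 1200 kWh to go.
Supplier A at 200: take 1200 of its 1600 → requirement met.
Supplier 15, Supplier 17, Supplier V, Supplier 18, Supplier 12: unused.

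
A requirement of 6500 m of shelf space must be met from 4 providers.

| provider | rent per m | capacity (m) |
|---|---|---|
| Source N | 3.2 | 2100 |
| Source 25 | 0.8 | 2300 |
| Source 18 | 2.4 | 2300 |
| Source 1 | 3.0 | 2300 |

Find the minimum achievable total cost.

13060

Fill from the cheapest provider first.
Source 25 (0.8): use full 2300 ; 4200 m to go.
Source 18 (2.4): use full 2300 ; 1900 m to go.
Take 1900 from Source 1 at 3.0 to finish.
Source N: unused.
Cost = 2300×0.8 + 2300×2.4 + 1900×3.0 = 13060.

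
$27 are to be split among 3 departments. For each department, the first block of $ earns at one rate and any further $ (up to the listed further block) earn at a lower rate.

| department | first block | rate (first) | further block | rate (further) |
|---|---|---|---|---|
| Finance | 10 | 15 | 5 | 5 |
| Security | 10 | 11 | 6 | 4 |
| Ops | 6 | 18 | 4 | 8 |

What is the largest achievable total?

376

Rank every tier by rate: Ops/T1 18 > Finance/T1 15 > Security/T1 11 > Ops/T2 8 > Finance/T2 5 > Security/T2 4.
Ops/T1 (18): +6 → 21 left.
Fill Finance T1 block (10 at 15) → 11 left.
Security/T1 (11): +10 → 1 left.
1 remain; put them into Ops T2 at 8.
Total = 18×6 + 15×10 + 11×10 + 8×1 = 376.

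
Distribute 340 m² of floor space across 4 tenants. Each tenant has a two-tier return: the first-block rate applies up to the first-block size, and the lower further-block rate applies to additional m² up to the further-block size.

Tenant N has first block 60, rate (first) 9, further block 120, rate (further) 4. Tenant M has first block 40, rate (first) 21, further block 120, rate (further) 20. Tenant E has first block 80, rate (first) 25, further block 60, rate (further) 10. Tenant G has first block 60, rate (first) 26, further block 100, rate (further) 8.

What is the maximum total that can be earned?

Order all 8 blocks by rate: Tenant G/tier1 26 > Tenant E/tier1 25 > Tenant M/tier1 21 > Tenant M/tier2 20 > Tenant E/tier2 10 > Tenant N/tier1 9 > Tenant G/tier2 8 > Tenant N/tier2 4.
Fill Tenant G tier1 block (60 at 26) → 280 left.
Tenant E/tier1 (25): +80 → 200 left.
Fill Tenant M tier1 block (40 at 21) → 160 left.
Fill Tenant M tier2 block (120 at 20) → 40 left.
Tenant E/tier2: +40 of 60 at 10; pool empty.
Total = 26×60 + 25×80 + 21×40 + 20×120 + 10×40 = 7200.

7200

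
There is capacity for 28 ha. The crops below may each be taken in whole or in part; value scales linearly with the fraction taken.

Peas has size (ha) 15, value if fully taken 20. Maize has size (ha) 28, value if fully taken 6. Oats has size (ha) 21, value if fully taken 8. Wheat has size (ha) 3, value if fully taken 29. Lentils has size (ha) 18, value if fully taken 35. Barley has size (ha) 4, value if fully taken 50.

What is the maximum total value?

Rank by value-to-size ratio: Barley 50/4≈12.5, Wheat 29/3≈9.67, Lentils 35/18≈1.94, Peas 20/15≈1.33, Oats 8/21≈0.381, Maize 6/28≈0.214.
Take all of Barley (4 ha, value 50) → 24 ha left.
Wheat: take in full, 3 ha for value 29 → 21 left.
Lentils: take in full, 18 ha for value 35 → 3 left.
3 ha left: a 3/15 share of Peas gives 20×3/15 = 4.
Total value = 118.

118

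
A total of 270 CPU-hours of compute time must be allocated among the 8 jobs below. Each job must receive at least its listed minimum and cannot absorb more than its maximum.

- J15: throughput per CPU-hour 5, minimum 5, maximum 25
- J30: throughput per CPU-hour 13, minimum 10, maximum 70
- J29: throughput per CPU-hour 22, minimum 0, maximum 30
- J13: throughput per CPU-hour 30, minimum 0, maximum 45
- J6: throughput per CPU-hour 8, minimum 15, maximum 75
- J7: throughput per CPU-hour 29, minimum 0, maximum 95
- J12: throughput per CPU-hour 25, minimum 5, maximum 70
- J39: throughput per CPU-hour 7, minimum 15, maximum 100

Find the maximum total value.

6565

Meeting every minimum uses 5+10+0+0+15+0+5+15 = 50 CPU-hours, leaving 220.
Highest throughput per CPU-hour first: J13 30 > J7 29 > J12 25 > J29 22 > J30 13 > J6 8 > J39 7 > J15 5.
Give J13 45 more to hit its cap of 45 → 175 left.
J7: +95 to 95 (cap) → 80 left.
J12: +65 to 70 (cap) → 15 left.
Only 15 left; J29 takes them to reach 15.
Total = 5×5 + 13×10 + 22×15 + 30×45 + 8×15 + 29×95 + 25×70 + 7×15 = 6565.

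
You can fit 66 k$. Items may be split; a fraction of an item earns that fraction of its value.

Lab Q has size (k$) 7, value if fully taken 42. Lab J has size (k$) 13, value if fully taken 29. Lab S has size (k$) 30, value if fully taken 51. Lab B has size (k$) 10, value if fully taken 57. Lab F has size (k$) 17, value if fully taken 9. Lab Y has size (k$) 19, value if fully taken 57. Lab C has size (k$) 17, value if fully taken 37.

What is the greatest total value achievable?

222

Rank by value-to-size ratio: Lab Q 42/7≈6, Lab B 57/10≈5.7, Lab Y 57/19≈3, Lab J 29/13≈2.23, Lab C 37/17≈2.18, Lab S 51/30≈1.7, Lab F 9/17≈0.529.
Lab Q: take in full, 7 k$ for value 42 — 59 left.
Take all of Lab B (10 k$, value 57) — 49 k$ left.
All 19 k$ of Lab Y fit (value 57) — 30 remain.
Lab J: take in full, 13 k$ for value 29 — 17 left.
All 17 k$ of Lab C fit (value 37) — 0 remain.
Total value = 222.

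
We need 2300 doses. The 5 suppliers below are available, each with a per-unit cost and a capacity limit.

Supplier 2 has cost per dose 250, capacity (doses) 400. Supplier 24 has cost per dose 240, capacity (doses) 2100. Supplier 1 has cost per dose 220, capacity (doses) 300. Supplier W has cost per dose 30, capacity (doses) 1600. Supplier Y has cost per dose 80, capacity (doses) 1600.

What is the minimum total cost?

Cheapest first:
Supplier W at 30: take all 1600 doses → 700 still needed.
Take 700 from Supplier Y at 80 to finish.
Supplier 1, Supplier 24, Supplier 2: unused.
Cost = 1600×30 + 700×80 = 104000.

104000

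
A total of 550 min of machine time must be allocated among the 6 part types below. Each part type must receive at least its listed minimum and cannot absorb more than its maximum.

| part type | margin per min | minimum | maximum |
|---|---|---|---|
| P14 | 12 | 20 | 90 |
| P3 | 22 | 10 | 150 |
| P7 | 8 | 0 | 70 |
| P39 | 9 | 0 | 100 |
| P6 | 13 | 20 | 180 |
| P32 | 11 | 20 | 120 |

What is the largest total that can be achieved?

Meeting every minimum uses 20+10+0+0+20+20 = 70 min, leaving 480.
Order the part types by margin per min: P3 22 > P6 13 > P14 12 > P32 11 > P39 9 > P7 8.
Give P3 140 more to hit its cap of 150 → 340 left.
Give P6 160 more to hit its cap of 180 → 180 left.
P14 takes 70 more to reach its cap of 90 → 110 left.
P32: +100 to 120 (cap) → 10 left.
P39 has room for 100 more but only 10 remain, so it gets 10.
Total = 12×90 + 22×150 + 9×10 + 13×180 + 11×120 = 8130.

8130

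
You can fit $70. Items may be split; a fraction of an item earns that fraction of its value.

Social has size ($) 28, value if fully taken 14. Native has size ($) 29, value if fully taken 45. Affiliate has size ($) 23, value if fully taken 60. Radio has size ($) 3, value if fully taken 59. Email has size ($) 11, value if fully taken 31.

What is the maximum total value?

197

Best value per unit of size first: Radio 59/3≈19.7, Email 31/11≈2.82, Affiliate 60/23≈2.61, Native 45/29≈1.55, Social 14/28≈0.5.
Radio: take in full, 3 $ for value 59 → 67 left.
Email: take in full, 11 $ for value 31 → 56 left.
Affiliate: take in full, 23 $ for value 60 → 33 left.
Take all of Native (29 $, value 45) → 4 $ left.
Fill the last 4 $ with part of Social: 4/28 of it earns 2.
Total value = 197.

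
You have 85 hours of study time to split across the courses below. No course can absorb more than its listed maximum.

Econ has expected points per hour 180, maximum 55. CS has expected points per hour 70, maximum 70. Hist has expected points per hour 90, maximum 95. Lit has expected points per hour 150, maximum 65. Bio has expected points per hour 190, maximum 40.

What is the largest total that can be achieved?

15700

Rank by expected points per hour: Bio 190 > Econ 180 > Lit 150 > Hist 90 > CS 70.
Bio: +40 to 40 (cap) → 45 left.
Econ has room for 55 but only 45 remain, so it gets 45.
Total = 180×45 + 190×40 = 15700.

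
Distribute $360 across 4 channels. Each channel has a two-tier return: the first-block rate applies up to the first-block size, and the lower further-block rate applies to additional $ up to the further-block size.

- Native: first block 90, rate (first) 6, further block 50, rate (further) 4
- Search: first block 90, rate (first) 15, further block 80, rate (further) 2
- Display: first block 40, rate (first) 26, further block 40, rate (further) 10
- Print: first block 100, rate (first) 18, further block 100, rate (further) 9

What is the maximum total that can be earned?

Rank every tier by rate: Display/tier1 26 > Print/tier1 18 > Search/tier1 15 > Display/tier2 10 > Print/tier2 9 > Native/tier1 6 > Native/tier2 4 > Search/tier2 2.
Display/tier1 (26): +40 ; 320 left.
Fill Print tier1 block (100 at 18) ; 220 left.
Search/tier1 (15): +90 ; 130 left.
Fill Display tier2 block (40 at 10) ; 90 left.
Print/tier2: +90 of 100 at 9; pool empty.
Total = 26×40 + 18×100 + 15×90 + 10×40 + 9×90 = 5400.

5400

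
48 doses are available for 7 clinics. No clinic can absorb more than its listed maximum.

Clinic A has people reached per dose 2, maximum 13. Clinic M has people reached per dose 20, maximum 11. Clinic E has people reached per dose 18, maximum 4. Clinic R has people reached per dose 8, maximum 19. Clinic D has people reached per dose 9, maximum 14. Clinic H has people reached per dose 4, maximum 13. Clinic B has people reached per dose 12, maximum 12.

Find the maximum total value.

618

Highest people reached per dose first: Clinic M 20 > Clinic E 18 > Clinic B 12 > Clinic D 9 > Clinic R 8 > Clinic H 4 > Clinic A 2.
Clinic M takes 11 to reach its cap of 11 ; 37 left.
Clinic E takes 4 to reach its cap of 4 ; 33 left.
Give Clinic B 12 to hit its cap of 12 ; 21 left.
Clinic D takes 14 to reach its cap of 14 ; 7 left.
Only 7 left; Clinic R takes them to reach 7.
Total = 20×11 + 18×4 + 8×7 + 9×14 + 12×12 = 618.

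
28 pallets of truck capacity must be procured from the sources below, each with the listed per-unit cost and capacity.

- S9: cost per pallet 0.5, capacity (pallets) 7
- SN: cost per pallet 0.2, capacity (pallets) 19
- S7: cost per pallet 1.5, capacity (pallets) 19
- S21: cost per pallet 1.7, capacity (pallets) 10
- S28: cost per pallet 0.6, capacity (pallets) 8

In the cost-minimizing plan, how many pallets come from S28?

2

Use sources in increasing cost order.
SN (0.2): use full 19 → 9 pallets to go.
Take 7 from S9 at 0.5 → need 2 more.
Take 2 from S28 at 0.6 to finish.
S7, S21: unused.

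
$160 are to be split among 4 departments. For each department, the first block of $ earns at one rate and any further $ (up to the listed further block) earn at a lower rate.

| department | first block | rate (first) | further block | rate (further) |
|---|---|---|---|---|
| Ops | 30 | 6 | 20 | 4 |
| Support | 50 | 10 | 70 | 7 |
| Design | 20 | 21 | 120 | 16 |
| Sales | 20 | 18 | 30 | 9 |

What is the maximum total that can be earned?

2700

Treat each block as its own option and order by rate: Design/first 21 > Sales/first 18 > Design/second 16 > Support/first 10 > Sales/second 9 > Support/second 7 > Ops/first 6 > Ops/second 4.
Fill Design first block (20 at 21) — 140 left.
Sales/first (18): +20 — 120 left.
Design/second (16): +120 — 0 left.
Total = 21×20 + 18×20 + 16×120 = 2700.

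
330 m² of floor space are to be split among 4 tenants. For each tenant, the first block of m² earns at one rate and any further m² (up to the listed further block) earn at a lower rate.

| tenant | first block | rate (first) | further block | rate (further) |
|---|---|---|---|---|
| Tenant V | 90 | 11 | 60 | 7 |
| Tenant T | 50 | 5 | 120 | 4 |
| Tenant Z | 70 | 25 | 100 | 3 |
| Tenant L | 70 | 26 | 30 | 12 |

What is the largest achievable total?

5390

Rank every tier by rate: Tenant L/T1 26 > Tenant Z/T1 25 > Tenant L/T2 12 > Tenant V/T1 11 > Tenant V/T2 7 > Tenant T/T1 5 > Tenant T/T2 4 > Tenant Z/T2 3.
Fill Tenant L T1 block (70 at 26) → 260 left.
Tenant Z T1 at 25: fill all 70 → 190 left.
Fill Tenant L T2 block (30 at 12) → 160 left.
Fill Tenant V T1 block (90 at 11) → 70 left.
Tenant V T2 at 7: fill all 60 → 10 left.
Tenant T T1 at 5: only 10 left, fill 10.
Total = 26×70 + 25×70 + 12×30 + 11×90 + 7×60 + 5×10 = 5390.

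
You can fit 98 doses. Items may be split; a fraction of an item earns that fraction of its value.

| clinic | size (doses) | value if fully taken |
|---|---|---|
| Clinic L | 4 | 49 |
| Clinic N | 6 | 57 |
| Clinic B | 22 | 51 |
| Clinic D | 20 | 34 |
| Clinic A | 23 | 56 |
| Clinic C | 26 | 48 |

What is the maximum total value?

289.9

Rank by value-to-size ratio: Clinic L 49/4≈12.2, Clinic N 57/6≈9.5, Clinic A 56/23≈2.43, Clinic B 51/22≈2.32, Clinic C 48/26≈1.85, Clinic D 34/20≈1.7.
All 4 doses of Clinic L fit (value 49) ; 94 remain.
Take all of Clinic N (6 doses, value 57) ; 88 doses left.
All 23 doses of Clinic A fit (value 56) ; 65 remain.
All 22 doses of Clinic B fit (value 51) ; 43 remain.
Take all of Clinic C (26 doses, value 48) ; 17 doses left.
Only 17 doses remain; take 17/20 of Clinic D for value 34×17/20 = 28.9.
Total value = 289.9.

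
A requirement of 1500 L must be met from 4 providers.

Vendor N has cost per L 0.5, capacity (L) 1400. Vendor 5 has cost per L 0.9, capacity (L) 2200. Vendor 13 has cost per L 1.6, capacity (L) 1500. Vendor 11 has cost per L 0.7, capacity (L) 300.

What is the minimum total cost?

Use providers in increasing cost order.
Vendor N at 0.5: take all 1400 L ; 100 still needed.
Vendor 11 at 0.7: take 100 of its 300 ; requirement met.
Vendor 5, Vendor 13: unused.
Cost = 1400×0.5 + 100×0.7 = 770.

770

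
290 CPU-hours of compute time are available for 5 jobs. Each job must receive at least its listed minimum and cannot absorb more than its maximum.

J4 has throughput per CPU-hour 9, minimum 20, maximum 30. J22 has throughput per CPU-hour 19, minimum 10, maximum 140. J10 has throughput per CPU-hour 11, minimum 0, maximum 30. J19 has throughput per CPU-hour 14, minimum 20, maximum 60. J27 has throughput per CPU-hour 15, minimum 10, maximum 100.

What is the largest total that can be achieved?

Meeting every minimum uses 20+10+0+20+10 = 60 CPU-hours, leaving 230.
Rank by throughput per CPU-hour: J22 19 > J27 15 > J19 14 > J10 11 > J4 9.
Give J22 130 more to hit its cap of 140 — 100 left.
J27: +90 to 100 (cap) — 10 left.
J19: +10 (room for 40) → 30. Pool exhausted.
Total = 9×20 + 19×140 + 14×30 + 15×100 = 4760.

4760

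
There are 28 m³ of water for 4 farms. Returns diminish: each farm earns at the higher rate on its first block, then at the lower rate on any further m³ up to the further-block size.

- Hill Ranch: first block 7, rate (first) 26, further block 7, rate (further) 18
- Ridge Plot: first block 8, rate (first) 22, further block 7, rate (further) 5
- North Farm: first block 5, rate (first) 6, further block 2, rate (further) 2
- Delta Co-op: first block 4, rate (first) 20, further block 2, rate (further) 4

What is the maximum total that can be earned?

Rank every tier by rate: Hill Ranch/T1 26 > Ridge Plot/T1 22 > Delta Co-op/T1 20 > Hill Ranch/T2 18 > North Farm/T1 6 > Ridge Plot/T2 5 > Delta Co-op/T2 4 > North Farm/T2 2.
Fill Hill Ranch T1 block (7 at 26) ; 21 left.
Ridge Plot/T1 (22): +8 ; 13 left.
Delta Co-op T1 at 20: fill all 4 ; 9 left.
Hill Ranch/T2 (18): +7 ; 2 left.
North Farm/T1: +2 of 5 at 6; pool empty.
Total = 26×7 + 22×8 + 20×4 + 18×7 + 6×2 = 576.

576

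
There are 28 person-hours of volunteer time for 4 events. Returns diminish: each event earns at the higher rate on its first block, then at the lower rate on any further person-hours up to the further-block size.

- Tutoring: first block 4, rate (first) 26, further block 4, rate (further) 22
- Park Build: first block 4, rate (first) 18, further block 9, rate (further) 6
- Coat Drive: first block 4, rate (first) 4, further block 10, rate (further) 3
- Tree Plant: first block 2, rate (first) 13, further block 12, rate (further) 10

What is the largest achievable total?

422

Order all 8 blocks by rate: Tutoring/tier1 26 > Tutoring/tier2 22 > Park Build/tier1 18 > Tree Plant/tier1 13 > Tree Plant/tier2 10 > Park Build/tier2 6 > Coat Drive/tier1 4 > Coat Drive/tier2 3.
Fill Tutoring tier1 block (4 at 26) — 24 left.
Tutoring/tier2 (22): +4 — 20 left.
Park Build/tier1 (18): +4 — 16 left.
Tree Plant/tier1 (13): +2 — 14 left.
Fill Tree Plant tier2 block (12 at 10) — 2 left.
Park Build tier2 at 6: only 2 left, fill 2.
Total = 26×4 + 22×4 + 18×4 + 13×2 + 10×12 + 6×2 = 422.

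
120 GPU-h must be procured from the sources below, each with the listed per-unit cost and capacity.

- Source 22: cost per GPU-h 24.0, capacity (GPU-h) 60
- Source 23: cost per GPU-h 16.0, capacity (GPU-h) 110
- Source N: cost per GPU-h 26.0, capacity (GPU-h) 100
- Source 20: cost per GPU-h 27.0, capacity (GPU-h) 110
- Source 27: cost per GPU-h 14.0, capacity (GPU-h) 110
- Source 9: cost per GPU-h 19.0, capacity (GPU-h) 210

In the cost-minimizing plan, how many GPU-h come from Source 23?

Use sources in increasing cost order.
Take 110 from Source 27 at 14.0 ; need 10 more.
Take 10 from Source 23 at 16.0 to finish.
Source 9, Source 22, Source N, Source 20: unused.

10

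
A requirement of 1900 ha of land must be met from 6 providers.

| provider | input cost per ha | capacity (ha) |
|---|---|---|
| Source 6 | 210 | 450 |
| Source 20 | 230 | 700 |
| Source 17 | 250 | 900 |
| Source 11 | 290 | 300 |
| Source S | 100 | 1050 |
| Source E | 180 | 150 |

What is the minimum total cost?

284000

Fill from the cheapest provider first.
Source S (100): use full 1050 → 850 ha to go.
Source E (180): use full 150 → 700 ha to go.
Source 6 (210): use full 450 → 250 ha to go.
Source 20 at 230: take 250 of its 700 → requirement met.
Source 17, Source 11: unused.
Cost = 1050×100 + 150×180 + 450×210 + 250×230 = 284000.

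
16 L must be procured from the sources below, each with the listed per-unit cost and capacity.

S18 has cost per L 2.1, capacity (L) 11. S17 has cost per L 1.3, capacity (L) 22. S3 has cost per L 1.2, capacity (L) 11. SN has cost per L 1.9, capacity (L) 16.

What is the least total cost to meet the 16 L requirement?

Cheapest first:
Take 11 from S3 at 1.2 → need 5 more.
S17 at 1.3: take 5 of its 22 → requirement met.
SN, S18: unused.
Cost = 11×1.2 + 5×1.3 = 19.7.

19.7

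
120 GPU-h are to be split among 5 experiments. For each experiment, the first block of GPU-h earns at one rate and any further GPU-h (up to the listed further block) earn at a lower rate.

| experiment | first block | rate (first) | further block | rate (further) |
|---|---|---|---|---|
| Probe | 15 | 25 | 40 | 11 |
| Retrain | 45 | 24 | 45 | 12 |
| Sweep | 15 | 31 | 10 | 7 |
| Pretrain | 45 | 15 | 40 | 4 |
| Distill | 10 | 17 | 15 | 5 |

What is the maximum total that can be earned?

Treat each block as its own option and order by rate: Sweep/first 31 > Probe/first 25 > Retrain/first 24 > Distill/first 17 > Pretrain/first 15 > Retrain/second 12 > Probe/second 11 > Sweep/second 7 > Distill/second 5 > Pretrain/second 4.
Sweep first at 31: fill all 15 — 105 left.
Fill Probe first block (15 at 25) — 90 left.
Retrain first at 24: fill all 45 — 45 left.
Distill/first (17): +10 — 35 left.
Pretrain/first: +35 of 45 at 15; pool empty.
Total = 31×15 + 25×15 + 24×45 + 17×10 + 15×35 = 2615.

2615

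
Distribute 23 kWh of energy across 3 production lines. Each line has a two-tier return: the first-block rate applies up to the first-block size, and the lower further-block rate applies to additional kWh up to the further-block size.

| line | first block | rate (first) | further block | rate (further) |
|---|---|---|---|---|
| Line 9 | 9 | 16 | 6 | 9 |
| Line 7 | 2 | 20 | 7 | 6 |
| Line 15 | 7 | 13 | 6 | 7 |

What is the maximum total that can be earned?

320

Treat each block as its own option and order by rate: Line 7/T1 20 > Line 9/T1 16 > Line 15/T1 13 > Line 9/T2 9 > Line 15/T2 7 > Line 7/T2 6.
Fill Line 7 T1 block (2 at 20) — 21 left.
Line 9 T1 at 16: fill all 9 — 12 left.
Line 15/T1 (13): +7 — 5 left.
Line 9 T2 at 9: only 5 left, fill 5.
Total = 20×2 + 16×9 + 13×7 + 9×5 = 320.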